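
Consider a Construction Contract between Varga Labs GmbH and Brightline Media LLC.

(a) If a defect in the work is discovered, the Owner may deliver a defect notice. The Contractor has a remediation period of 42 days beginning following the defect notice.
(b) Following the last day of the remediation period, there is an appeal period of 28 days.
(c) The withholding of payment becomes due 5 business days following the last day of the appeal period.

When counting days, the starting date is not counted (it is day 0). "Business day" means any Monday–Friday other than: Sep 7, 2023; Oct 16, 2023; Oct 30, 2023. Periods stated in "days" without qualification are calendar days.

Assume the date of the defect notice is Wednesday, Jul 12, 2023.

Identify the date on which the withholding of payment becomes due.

Sep 27, 2023

The last day of the remediation period: Jul 12, 2023 + 42 days = Aug 23, 2023.
The last day of the appeal period: Aug 23, 2023 + 28 days = Sep 20, 2023.
The date on which the withholding of payment becomes due: 5 business days after Wednesday, Sep 20, 2023, skipping weekends — Sep 21, Sep 22, Sep 25, Sep 26, Sep 27 — lands on Wednesday, Sep 27, 2023.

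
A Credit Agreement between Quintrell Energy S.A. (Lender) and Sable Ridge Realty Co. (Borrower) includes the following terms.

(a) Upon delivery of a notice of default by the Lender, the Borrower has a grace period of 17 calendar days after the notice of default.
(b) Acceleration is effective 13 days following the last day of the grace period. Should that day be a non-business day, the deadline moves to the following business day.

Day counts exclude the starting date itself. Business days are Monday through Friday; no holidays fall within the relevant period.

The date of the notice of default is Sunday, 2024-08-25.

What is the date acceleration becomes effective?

2024-09-24

The last day of the grace period: 2024-08-25 + 17 days = 2024-09-11.
The date acceleration becomes effective: 2024-09-11 + 13 days = 2024-09-24. 2024-09-24 is a Tuesday, so no roll-forward applies.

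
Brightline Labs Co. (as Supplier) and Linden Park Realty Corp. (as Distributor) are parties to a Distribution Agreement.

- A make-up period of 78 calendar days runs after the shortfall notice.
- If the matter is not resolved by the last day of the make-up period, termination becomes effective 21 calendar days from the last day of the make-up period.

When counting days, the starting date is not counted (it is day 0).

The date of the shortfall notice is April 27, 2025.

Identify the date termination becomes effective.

The last day of the make-up period: April 27, 2025 + 78 days = July 14, 2025.
The date termination becomes effective: 21 calendar days after July 14, 2025 is August 4, 2025.

August 4, 2025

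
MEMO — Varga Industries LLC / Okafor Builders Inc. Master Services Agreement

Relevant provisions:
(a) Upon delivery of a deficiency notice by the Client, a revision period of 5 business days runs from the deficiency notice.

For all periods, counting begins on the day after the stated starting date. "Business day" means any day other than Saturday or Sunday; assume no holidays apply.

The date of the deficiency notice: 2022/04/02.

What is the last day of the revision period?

2022/04/08

The last day of the revision period: 5 business days after Saturday, 2022/04/02, skipping weekends — Apr 4, Apr 5, Apr 6, Apr 7, Apr 8 — lands on Friday, 2022/04/08.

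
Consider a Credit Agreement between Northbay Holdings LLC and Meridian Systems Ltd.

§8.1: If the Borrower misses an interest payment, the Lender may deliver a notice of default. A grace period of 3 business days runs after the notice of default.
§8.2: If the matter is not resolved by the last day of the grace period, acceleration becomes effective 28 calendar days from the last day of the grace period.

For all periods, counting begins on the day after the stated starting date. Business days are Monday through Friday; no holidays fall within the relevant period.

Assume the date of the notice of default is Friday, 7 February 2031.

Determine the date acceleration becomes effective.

12 March 2031

The last day of the grace period: counting 3 business days from Friday, 7 February 2031 (Feb 10, Feb 11, Feb 12, skipping weekends) reaches Wednesday, 12 February 2031.
The date acceleration becomes effective: 28 calendar days after 12 February 2031 is 12 March 2031.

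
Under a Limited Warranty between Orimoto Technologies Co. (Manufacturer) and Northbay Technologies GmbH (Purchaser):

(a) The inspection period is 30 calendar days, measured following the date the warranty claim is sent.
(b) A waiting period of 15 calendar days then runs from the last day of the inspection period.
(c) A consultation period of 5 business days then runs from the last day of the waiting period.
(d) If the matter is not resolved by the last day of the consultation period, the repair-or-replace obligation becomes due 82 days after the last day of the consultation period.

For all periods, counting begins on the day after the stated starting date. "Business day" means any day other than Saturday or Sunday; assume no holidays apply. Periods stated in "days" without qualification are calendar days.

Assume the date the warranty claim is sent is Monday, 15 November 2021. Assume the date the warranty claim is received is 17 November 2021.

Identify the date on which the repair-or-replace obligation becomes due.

29 March 2022

The last day of the inspection period: 15 November 2021 + 30 days = 15 December 2021.
The last day of the waiting period: 15 December 2021 + 15 days = 30 December 2021.
The last day of the consultation period: counting 5 business days from Thursday, 30 December 2021 (Dec 31, Jan 3, Jan 4, Jan 5, Jan 6, skipping weekends) reaches Thursday, 6 January 2022.
Adding 82 calendar days to 6 January 2022 gives 29 March 2022, which is the date on which the repair-or-replace obligation becomes due.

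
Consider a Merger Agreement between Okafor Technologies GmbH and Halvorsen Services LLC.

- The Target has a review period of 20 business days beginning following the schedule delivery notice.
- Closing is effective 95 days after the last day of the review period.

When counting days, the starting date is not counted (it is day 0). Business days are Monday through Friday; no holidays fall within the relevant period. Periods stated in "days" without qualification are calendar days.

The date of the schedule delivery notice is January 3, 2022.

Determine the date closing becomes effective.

May 6, 2022

The last day of the review period: counting 20 business days from Monday, January 3, 2022 (Jan 4, Jan 5, Jan 6, Jan 7, …, Jan 27, Jan 28, Jan 31, skipping weekends) reaches Monday, January 31, 2022.
The date closing becomes effective: January 31, 2022 + 95 days = May 6, 2022.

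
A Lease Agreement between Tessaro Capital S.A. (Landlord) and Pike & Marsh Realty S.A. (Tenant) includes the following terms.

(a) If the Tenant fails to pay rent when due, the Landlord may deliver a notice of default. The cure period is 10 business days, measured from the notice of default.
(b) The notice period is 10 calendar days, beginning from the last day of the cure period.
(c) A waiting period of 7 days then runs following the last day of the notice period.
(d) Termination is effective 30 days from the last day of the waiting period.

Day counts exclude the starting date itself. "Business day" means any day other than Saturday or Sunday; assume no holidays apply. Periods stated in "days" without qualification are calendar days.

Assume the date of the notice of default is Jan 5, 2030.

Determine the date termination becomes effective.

From Saturday, Jan 5, 2030, 10 business days (Jan 7, Jan 8, Jan 9, Jan 10, Jan 11, Jan 14, Jan 15, Jan 16, Jan 17, Jan 18, skipping weekends) brings us to Friday, Jan 18, 2030, which is the last day of the cure period.
The last day of the notice period: Jan 18, 2030 + 10 days = Jan 28, 2030.
Adding 7 calendar days to Jan 28, 2030 gives Feb 4, 2030, which is the last day of the waiting period.
The date termination becomes effective: 30 calendar days after Feb 4, 2030 is Mar 6, 2030.

Mar 6, 2030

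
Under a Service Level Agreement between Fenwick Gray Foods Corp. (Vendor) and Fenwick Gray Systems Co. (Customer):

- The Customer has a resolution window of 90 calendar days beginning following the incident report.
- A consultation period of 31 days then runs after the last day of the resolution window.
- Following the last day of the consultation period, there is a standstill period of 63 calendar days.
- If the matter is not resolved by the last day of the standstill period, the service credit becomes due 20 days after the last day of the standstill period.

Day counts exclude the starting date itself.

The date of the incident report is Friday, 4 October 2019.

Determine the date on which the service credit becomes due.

25 April 2020

Adding 90 calendar days to 4 October 2019 gives 2 January 2020, which is the last day of the resolution window.
The last day of the consultation period: 2 January 2020 + 31 days = 2 February 2020.
The last day of the standstill period: 63 calendar days after 2 February 2020 is 5 April 2020.
The date on which the service credit becomes due: 20 calendar days after 5 April 2020 is 25 April 2020.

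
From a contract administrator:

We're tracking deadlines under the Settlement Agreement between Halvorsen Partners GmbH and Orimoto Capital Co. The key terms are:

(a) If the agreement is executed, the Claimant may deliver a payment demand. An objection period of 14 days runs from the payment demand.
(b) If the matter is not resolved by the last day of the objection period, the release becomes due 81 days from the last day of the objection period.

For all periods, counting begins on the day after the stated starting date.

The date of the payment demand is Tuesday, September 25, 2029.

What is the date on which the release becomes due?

The last day of the objection period: September 25, 2029 + 14 days = October 9, 2029.
The date on which the release becomes due: October 9, 2029 + 81 days = December 29, 2029.

December 29, 2029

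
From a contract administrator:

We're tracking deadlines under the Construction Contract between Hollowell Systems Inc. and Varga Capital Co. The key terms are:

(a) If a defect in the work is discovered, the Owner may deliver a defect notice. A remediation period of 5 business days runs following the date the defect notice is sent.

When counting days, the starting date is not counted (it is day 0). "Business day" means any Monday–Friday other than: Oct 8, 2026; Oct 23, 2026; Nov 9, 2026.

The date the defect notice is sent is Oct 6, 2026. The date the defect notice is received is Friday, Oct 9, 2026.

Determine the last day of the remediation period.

Oct 14, 2026

From Tuesday, Oct 6, 2026, 5 business days (Oct 7, Oct 9, Oct 12, Oct 13, Oct 14, skipping weekends and the listed holiday on Oct 8) brings us to Wednesday, Oct 14, 2026, which is the last day of the remediation period.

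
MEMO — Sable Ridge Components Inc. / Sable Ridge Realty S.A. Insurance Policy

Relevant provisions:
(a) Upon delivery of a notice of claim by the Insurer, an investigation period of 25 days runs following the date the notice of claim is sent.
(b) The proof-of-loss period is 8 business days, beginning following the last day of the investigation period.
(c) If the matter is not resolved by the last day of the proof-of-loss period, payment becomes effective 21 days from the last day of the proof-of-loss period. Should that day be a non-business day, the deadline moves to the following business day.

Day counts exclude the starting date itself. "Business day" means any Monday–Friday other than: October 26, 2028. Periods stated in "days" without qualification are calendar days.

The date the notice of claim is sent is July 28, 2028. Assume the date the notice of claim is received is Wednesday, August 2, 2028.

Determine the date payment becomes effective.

The last day of the investigation period: July 28, 2028 + 25 days = August 22, 2028.
The last day of the proof-of-loss period: 8 business days after Tuesday, August 22, 2028, skipping weekends — Aug 23, Aug 24, Aug 25, Aug 28, Aug 29, Aug 30, Aug 31, Sep 1 — lands on Friday, September 1, 2028.
Adding 21 calendar days to September 1, 2028 gives September 22, 2028, which is the date payment becomes effective. September 22, 2028 is a Friday and is not a listed holiday, so no roll-forward applies.

September 22, 2028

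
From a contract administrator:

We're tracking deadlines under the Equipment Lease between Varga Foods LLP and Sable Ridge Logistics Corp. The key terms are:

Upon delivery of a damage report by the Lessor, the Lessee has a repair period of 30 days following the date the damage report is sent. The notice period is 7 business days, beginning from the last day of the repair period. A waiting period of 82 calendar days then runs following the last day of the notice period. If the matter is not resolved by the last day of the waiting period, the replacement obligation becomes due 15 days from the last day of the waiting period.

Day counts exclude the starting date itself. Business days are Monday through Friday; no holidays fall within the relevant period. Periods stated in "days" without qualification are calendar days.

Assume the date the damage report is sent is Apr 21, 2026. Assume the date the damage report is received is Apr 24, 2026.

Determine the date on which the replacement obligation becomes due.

Sep 6, 2026

The last day of the repair period: 30 calendar days after Apr 21, 2026 is May 21, 2026.
The last day of the notice period: 7 business days after Thursday, May 21, 2026, skipping weekends — May 22, May 25, May 26, May 27, May 28, May 29, Jun 1 — lands on Monday, Jun 1, 2026.
Adding 82 calendar days to Jun 1, 2026 gives Aug 22, 2026, which is the last day of the waiting period.
The date on which the replacement obligation becomes due: 15 calendar days after Aug 22, 2026 is Sep 6, 2026.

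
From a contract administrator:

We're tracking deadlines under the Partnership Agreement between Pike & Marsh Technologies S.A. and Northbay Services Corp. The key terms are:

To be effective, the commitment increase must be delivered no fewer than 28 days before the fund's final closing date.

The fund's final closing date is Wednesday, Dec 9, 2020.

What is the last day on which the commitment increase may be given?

Nov 11, 2020

Dec 9, 2020 minus 28 days is Nov 11, 2020.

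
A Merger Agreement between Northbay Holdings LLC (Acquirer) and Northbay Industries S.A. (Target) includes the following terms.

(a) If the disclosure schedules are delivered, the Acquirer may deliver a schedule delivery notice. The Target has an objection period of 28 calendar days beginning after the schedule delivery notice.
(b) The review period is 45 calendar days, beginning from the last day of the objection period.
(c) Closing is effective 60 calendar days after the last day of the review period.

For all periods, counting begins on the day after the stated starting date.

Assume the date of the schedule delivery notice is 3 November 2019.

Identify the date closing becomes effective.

15 March 2020

The last day of the objection period: 3 November 2019 + 28 days = 1 December 2019.
The last day of the review period: 45 calendar days after 1 December 2019 is 15 January 2020.
Adding 60 calendar days to 15 January 2020 gives 15 March 2020, which is the date closing becomes effective.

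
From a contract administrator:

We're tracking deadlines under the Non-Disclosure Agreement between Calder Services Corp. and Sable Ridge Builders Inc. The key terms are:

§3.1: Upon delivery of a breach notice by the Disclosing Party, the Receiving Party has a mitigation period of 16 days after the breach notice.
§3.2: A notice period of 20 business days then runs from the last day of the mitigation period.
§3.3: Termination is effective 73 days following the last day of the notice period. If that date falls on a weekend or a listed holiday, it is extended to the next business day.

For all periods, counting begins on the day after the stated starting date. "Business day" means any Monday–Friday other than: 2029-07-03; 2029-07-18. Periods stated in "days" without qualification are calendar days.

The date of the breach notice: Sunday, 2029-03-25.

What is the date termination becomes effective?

2029-07-20

Adding 16 calendar days to 2029-03-25 gives 2029-04-10, which is the last day of the mitigation period.
The last day of the notice period: 20 business days after Tuesday, 2029-04-10, skipping weekends — Apr 11, Apr 12, Apr 13, Apr 16, …, May 4, May 7, May 8 — lands on Tuesday, 2029-05-08.
The date termination becomes effective: 73 calendar days after 2029-05-08 is 2029-07-20. 2029-07-20 is a Friday and is not a listed holiday, so no roll-forward applies.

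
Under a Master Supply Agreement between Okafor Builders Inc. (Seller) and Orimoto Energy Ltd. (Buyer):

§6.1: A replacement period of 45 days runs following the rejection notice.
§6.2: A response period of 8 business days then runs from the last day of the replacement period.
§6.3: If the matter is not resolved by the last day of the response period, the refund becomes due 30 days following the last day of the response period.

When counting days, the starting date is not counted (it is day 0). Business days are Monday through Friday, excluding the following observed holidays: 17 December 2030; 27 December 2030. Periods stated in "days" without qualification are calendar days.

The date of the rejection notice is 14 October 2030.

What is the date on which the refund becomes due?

9 January 2031

Adding 45 calendar days to 14 October 2030 gives 28 November 2030, which is the last day of the replacement period.
The last day of the response period: 8 business days after Thursday, 28 November 2030, skipping weekends — Nov 29, Dec 2, Dec 3, Dec 4, Dec 5, Dec 6, Dec 9, Dec 10 — lands on Tuesday, 10 December 2030.
The date on which the refund becomes due: 30 calendar days after 10 December 2030 is 9 January 2031.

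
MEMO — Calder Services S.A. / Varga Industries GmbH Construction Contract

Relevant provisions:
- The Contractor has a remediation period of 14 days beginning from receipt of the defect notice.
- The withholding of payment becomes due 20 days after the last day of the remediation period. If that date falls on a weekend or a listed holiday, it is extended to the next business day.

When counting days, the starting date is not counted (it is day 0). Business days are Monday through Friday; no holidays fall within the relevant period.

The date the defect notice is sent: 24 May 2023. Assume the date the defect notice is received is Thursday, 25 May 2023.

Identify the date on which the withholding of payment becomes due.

The last day of the remediation period: 14 calendar days after 25 May 2023 is 8 June 2023.
The date on which the withholding of payment becomes due: 8 June 2023 + 20 days = 28 June 2023. 28 June 2023 is a Wednesday, so no roll-forward applies.

28 June 2023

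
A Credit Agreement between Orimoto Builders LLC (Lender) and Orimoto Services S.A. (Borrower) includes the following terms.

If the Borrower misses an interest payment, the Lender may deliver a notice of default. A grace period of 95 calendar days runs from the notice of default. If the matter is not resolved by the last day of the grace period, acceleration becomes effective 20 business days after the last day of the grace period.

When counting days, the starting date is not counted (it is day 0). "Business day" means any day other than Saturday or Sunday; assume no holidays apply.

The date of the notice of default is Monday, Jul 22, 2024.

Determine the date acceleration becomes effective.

Adding 95 calendar days to Jul 22, 2024 gives Oct 25, 2024, which is the last day of the grace period.
The date acceleration becomes effective: 20 business days after Friday, Oct 25, 2024, skipping weekends — Oct 28, Oct 29, Oct 30, Oct 31, …, Nov 20, Nov 21, Nov 22 — lands on Friday, Nov 22, 2024.

Nov 22, 2024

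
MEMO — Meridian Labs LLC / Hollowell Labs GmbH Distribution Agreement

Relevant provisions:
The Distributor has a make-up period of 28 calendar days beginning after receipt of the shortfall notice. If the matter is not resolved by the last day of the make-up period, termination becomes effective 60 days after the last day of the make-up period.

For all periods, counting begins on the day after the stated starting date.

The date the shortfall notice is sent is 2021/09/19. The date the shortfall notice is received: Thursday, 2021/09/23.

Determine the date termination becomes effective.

The last day of the make-up period: 28 calendar days after 2021/09/23 is 2021/10/21.
The date termination becomes effective: 2021/10/21 + 60 days = 2021/12/20.

2021/12/20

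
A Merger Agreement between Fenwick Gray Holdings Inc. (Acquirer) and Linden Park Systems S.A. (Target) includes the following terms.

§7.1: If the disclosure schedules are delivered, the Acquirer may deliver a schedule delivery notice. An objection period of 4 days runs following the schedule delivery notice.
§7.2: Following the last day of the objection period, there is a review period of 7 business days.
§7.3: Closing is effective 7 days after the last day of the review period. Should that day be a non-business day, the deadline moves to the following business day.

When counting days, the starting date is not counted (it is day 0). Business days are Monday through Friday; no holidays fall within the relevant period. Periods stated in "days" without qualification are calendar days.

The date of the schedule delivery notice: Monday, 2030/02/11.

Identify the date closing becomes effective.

The last day of the objection period: 2030/02/11 + 4 days = 2030/02/15.
The last day of the review period: counting 7 business days from Friday, 2030/02/15 (Feb 18, Feb 19, Feb 20, Feb 21, Feb 22, Feb 25, Feb 26, skipping weekends) reaches Tuesday, 2030/02/26.
Adding 7 calendar days to 2030/02/26 gives 2030/03/05, which is the date closing becomes effective. 2030/03/05 is a Tuesday, so no roll-forward applies.

2030/03/05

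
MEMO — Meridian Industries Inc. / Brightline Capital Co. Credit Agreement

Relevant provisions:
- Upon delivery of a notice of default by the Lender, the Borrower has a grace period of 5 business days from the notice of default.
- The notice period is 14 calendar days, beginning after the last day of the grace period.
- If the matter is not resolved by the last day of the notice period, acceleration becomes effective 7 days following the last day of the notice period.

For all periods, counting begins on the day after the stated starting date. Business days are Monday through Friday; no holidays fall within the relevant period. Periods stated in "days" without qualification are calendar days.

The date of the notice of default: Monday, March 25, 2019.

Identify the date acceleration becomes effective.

From Monday, March 25, 2019, 5 business days (Mar 26, Mar 27, Mar 28, Mar 29, Apr 1, skipping weekends) brings us to Monday, April 1, 2019, which is the last day of the grace period.
The last day of the notice period: April 1, 2019 + 14 days = April 15, 2019.
Adding 7 calendar days to April 15, 2019 gives April 22, 2019, which is the date acceleration becomes effective.

April 22, 2019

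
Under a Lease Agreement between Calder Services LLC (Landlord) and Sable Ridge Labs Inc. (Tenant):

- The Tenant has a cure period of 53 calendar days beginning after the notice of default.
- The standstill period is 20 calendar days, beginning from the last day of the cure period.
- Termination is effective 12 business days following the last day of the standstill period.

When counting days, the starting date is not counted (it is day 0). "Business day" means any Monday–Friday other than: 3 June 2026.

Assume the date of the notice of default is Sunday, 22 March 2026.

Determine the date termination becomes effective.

19 June 2026

The last day of the cure period: 53 calendar days after 22 March 2026 is 14 May 2026.
The last day of the standstill period: 20 calendar days after 14 May 2026 is 3 June 2026.
The date termination becomes effective: 12 business days after Wednesday, 3 June 2026, skipping weekends — Jun 4, Jun 5, Jun 8, Jun 9, …, Jun 17, Jun 18, Jun 19 — lands on Friday, 19 June 2026.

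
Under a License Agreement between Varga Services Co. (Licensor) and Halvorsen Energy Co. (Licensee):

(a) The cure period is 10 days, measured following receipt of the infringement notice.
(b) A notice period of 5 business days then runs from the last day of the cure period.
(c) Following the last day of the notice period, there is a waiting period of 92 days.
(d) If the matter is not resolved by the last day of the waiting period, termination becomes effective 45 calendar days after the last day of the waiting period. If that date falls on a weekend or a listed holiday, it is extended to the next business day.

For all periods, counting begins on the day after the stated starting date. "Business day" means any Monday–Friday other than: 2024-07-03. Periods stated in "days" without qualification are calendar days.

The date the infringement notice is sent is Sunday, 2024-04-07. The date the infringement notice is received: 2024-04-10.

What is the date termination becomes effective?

Adding 10 calendar days to 2024-04-10 gives 2024-04-20, which is the last day of the cure period.
The last day of the notice period: counting 5 business days from Saturday, 2024-04-20 (Apr 22, Apr 23, Apr 24, Apr 25, Apr 26, skipping weekends) reaches Friday, 2024-04-26.
The last day of the waiting period: 92 calendar days after 2024-04-26 is 2024-07-27.
The date termination becomes effective: 2024-07-27 + 45 days = 2024-09-10. 2024-09-10 is a Tuesday and is not a listed holiday, so no roll-forward applies.

2024-09-10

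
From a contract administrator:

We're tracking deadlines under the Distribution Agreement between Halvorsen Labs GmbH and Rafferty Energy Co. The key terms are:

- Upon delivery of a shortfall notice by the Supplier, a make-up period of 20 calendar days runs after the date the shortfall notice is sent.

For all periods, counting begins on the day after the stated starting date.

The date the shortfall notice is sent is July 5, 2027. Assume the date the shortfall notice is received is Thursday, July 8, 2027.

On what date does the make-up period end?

The last day of the make-up period: July 5, 2027 + 20 days = July 25, 2027.

July 25, 2027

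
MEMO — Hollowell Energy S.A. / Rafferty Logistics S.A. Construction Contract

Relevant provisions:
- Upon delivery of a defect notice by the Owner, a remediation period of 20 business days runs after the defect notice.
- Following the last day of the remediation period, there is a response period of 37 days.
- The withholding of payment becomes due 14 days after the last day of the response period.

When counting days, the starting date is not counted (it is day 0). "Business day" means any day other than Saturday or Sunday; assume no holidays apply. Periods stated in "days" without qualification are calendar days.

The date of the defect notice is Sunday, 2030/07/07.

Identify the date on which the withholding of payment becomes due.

The last day of the remediation period: counting 20 business days from Sunday, 2030/07/07 (Jul 8, Jul 9, Jul 10, Jul 11, …, Jul 31, Aug 1, Aug 2, skipping weekends) reaches Friday, 2030/08/02.
Adding 37 calendar days to 2030/08/02 gives 2030/09/08, which is the last day of the response period.
The date on which the withholding of payment becomes due: 14 calendar days after 2030/09/08 is 2030/09/22.

2030/09/22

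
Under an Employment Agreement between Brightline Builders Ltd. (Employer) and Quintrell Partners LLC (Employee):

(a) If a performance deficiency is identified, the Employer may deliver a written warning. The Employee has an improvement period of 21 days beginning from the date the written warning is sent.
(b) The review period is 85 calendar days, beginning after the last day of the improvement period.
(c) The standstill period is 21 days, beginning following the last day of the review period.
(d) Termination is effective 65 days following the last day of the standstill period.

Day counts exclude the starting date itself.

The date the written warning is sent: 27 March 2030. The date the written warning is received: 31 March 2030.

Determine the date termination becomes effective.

Adding 21 calendar days to 27 March 2030 gives 17 April 2030, which is the last day of the improvement period.
The last day of the review period: 17 April 2030 + 85 days = 11 July 2030.
Adding 21 calendar days to 11 July 2030 gives 1 August 2030, which is the last day of the standstill period.
Adding 65 calendar days to 1 August 2030 gives 5 October 2030, which is the date termination becomes effective.

5 October 2030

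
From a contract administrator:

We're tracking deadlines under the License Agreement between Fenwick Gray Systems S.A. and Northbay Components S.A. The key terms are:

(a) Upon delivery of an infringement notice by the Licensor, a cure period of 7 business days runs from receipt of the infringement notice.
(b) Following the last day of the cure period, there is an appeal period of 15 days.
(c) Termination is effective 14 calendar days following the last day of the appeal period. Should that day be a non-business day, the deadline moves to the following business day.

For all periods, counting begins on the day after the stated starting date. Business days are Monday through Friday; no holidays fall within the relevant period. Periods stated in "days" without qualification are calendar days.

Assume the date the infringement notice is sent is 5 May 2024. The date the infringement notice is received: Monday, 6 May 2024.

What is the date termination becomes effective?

13 June 2024

The last day of the cure period: counting 7 business days from Monday, 6 May 2024 (May 7, May 8, May 9, May 10, May 13, May 14, May 15, skipping weekends) reaches Wednesday, 15 May 2024.
Adding 15 calendar days to 15 May 2024 gives 30 May 2024, which is the last day of the appeal period.
The date termination becomes effective: 14 calendar days after 30 May 2024 is 13 June 2024. 13 June 2024 is a Thursday, so no roll-forward applies.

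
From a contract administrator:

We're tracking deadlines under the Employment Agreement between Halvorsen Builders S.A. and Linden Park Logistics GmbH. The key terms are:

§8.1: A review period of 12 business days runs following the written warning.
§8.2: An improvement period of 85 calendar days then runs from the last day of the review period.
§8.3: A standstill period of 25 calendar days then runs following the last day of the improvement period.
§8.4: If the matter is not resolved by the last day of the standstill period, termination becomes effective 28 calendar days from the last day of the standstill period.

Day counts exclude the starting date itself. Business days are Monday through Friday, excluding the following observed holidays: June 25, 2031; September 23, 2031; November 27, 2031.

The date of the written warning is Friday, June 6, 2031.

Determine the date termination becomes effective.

November 9, 2031

The last day of the review period: 12 business days after Friday, June 6, 2031, skipping weekends — Jun 9, Jun 10, Jun 11, Jun 12, …, Jun 20, Jun 23, Jun 24 — lands on Tuesday, June 24, 2031.
Adding 85 calendar days to June 24, 2031 gives September 17, 2031, which is the last day of the improvement period.
Adding 25 calendar days to September 17, 2031 gives October 12, 2031, which is the last day of the standstill period.
Adding 28 calendar days to October 12, 2031 gives November 9, 2031, which is the date termination becomes effective.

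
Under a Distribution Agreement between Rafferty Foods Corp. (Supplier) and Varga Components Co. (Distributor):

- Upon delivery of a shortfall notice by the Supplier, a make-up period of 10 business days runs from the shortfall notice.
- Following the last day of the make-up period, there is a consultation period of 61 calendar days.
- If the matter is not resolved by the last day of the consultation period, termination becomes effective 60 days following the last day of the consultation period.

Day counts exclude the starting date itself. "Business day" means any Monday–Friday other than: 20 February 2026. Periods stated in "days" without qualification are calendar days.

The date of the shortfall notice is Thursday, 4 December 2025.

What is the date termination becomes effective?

18 April 2026

From Thursday, 4 December 2025, 10 business days (Dec 5, Dec 8, Dec 9, Dec 10, Dec 11, Dec 12, Dec 15, Dec 16, Dec 17, Dec 18, skipping weekends) brings us to Thursday, 18 December 2025, which is the last day of the make-up period.
Adding 61 calendar days to 18 December 2025 gives 17 February 2026, which is the last day of the consultation period.
The date termination becomes effective: 17 February 2026 + 60 days = 18 April 2026.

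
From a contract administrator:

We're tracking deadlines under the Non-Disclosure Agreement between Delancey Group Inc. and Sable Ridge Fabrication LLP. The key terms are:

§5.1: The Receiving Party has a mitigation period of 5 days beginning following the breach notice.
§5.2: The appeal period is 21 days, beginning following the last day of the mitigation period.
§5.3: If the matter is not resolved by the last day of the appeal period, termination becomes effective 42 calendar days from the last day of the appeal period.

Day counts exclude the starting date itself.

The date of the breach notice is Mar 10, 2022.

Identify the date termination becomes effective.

May 17, 2022

The last day of the mitigation period: Mar 10, 2022 + 5 days = Mar 15, 2022.
Adding 21 calendar days to Mar 15, 2022 gives Apr 5, 2022, which is the last day of the appeal period.
The date termination becomes effective: Apr 5, 2022 + 42 days = May 17, 2022.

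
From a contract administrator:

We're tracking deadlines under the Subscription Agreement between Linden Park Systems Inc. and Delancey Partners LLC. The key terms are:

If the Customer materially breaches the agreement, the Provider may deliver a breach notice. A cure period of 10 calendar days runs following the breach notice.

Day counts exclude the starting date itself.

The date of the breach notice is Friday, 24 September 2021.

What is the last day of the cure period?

The last day of the cure period: 10 calendar days after 24 September 2021 is 4 October 2021.

4 October 2021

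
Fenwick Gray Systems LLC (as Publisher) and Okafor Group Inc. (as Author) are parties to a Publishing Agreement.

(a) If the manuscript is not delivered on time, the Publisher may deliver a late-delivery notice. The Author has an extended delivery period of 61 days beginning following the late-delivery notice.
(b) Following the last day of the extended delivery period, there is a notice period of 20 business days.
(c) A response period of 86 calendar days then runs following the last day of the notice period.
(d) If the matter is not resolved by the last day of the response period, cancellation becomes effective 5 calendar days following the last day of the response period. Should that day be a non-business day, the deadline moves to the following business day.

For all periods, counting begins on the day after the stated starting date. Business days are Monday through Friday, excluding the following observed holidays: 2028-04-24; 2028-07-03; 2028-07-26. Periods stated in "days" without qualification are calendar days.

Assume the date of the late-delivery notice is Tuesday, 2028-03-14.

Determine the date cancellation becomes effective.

The last day of the extended delivery period: 61 calendar days after 2028-03-14 is 2028-05-14.
The last day of the notice period: counting 20 business days from Sunday, 2028-05-14 (May 15, May 16, May 17, May 18, …, Jun 7, Jun 8, Jun 9, skipping weekends) reaches Friday, 2028-06-09.
The last day of the response period: 86 calendar days after 2028-06-09 is 2028-09-03.
The date cancellation becomes effective: 5 calendar days after 2028-09-03 is 2028-09-08. 2028-09-08 is a Friday and is not a listed holiday, so no roll-forward applies.

2028-09-08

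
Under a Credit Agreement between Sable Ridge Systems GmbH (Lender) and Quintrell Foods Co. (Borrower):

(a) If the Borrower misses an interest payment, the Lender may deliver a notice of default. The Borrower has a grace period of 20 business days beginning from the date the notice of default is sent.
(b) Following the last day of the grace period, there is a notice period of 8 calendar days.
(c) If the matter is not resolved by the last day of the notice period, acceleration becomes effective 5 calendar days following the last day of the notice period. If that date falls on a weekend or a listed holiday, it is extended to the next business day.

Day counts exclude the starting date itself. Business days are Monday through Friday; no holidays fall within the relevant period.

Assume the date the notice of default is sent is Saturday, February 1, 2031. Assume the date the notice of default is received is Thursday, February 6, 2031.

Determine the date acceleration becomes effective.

March 13, 2031

The last day of the grace period: counting 20 business days from Saturday, February 1, 2031 (Feb 3, Feb 4, Feb 5, Feb 6, …, Feb 26, Feb 27, Feb 28, skipping weekends) reaches Friday, February 28, 2031.
Adding 8 calendar days to February 28, 2031 gives March 8, 2031, which is the last day of the notice period.
The date acceleration becomes effective: March 8, 2031 + 5 days = March 13, 2031. March 13, 2031 is a Thursday, so no roll-forward applies.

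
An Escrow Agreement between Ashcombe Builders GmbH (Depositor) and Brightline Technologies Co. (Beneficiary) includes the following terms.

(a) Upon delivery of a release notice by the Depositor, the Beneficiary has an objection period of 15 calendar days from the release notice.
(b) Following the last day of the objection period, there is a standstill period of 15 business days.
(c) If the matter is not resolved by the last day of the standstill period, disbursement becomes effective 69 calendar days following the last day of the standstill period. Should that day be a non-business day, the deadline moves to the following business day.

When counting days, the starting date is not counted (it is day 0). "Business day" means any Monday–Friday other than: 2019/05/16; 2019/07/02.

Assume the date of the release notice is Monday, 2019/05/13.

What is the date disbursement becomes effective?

The last day of the objection period: 15 calendar days after 2019/05/13 is 2019/05/28.
The last day of the standstill period: 15 business days after Tuesday, 2019/05/28, skipping weekends — May 29, May 30, May 31, Jun 3, …, Jun 14, Jun 17, Jun 18 — lands on Tuesday, 2019/06/18.
The date disbursement becomes effective: 69 calendar days after 2019/06/18 is 2019/08/26. 2019/08/26 is a Monday and is not a listed holiday, so no roll-forward applies.

2019/08/26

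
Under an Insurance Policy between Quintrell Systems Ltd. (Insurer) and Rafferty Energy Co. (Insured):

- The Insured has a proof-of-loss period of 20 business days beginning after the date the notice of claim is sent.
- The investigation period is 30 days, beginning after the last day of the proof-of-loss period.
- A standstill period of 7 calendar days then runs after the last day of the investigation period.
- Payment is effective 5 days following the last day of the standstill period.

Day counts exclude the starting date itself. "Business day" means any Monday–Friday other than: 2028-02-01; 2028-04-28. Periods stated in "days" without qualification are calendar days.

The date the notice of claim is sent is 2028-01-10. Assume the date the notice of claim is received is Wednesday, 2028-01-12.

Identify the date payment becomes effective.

The last day of the proof-of-loss period: 20 business days after Monday, 2028-01-10, skipping weekends and the listed holiday on Feb 1 — Jan 11, Jan 12, Jan 13, Jan 14, …, Feb 4, Feb 7, Feb 8 — lands on Tuesday, 2028-02-08.
The last day of the investigation period: 30 calendar days after 2028-02-08 is 2028-03-09.
The last day of the standstill period: 2028-03-09 + 7 days = 2028-03-16.
The date payment becomes effective: 2028-03-16 + 5 days = 2028-03-21.

2028-03-21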